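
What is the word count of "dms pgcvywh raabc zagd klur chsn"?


Input string: 'dms pgcvywh raabc zagd klur chsn'
Operation: split by spaces
Words found: 'dms', 'pgcvywh', 'raabc', 'zagd', 'klur', 'chsn'
Word count: 6


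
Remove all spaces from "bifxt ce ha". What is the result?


Input string: 'bifxt ce ha'
Operation: remove all spaces
Words: 'bifxt', 'ce', 'ha'
Join without spaces: bifxtceha


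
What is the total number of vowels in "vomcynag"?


Input string: 'vomcynag'
Operation: count vowels (a, e, i, o, u)
Scan: s[0]='v', s[1]='o' (vowel), s[2]='m', s[3]='c', s[4]='y', s[5]='n', s[6]='a' (vowel), s[7]='g'
Vowels found: 2
Result: 2


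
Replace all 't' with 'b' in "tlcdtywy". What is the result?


Input string: 'tlcdtywy'
Operation: replace 't' with 'b'
Positions of 't': 0, 4
After replacement: blcdbywy


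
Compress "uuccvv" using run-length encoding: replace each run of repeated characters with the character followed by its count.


Input: 'uuccvv'
Operation: identify consecutive runs
Runs: 'uu' -> u2, 'cc' -> c2, 'vv' -> v2
Encoded: u2c2v2


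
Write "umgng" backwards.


Input string: 'umgng'
Operation: reverse character order
Original order: 'u' -> 'm' -> 'g' -> 'n' -> 'g'
Reversed order: 'g' -> 'n' -> 'g' -> 'm' -> 'u'
Result: gngmu


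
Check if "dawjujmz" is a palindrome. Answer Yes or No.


Input string: 'dawjujmz'
Reversed: 'zmjujwad'
Compare pairs: s[0]='d' vs s[7]='z' (mismatch), s[1]='a' vs s[6]='m' (mismatch), s[2]='w' vs s[5]='j' (mismatch), s[3]='j' vs s[4]='u' (mismatch)
Palindrome: No


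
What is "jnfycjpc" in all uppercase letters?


Input string: 'jnfycjpc'
Operation: convert each letter to uppercase
Mapping: 'j'->'J', 'n'->'N', 'f'->'F', 'y'->'Y', 'c'->'C', 'j'->'J', 'p'->'P', 'c'->'C'
Result: JNFYCJPC


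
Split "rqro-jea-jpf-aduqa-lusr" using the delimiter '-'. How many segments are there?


Input string: 'rqro-jea-jpf-aduqa-lusr'
Delimiter: '-'
Split result: 'rqro', 'jea', 'jpf', 'aduqa', 'lusr'
Number of parts: 5


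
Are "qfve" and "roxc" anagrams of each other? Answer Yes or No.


String 1: 'qfve' -> sorted: 'efqv'
String 2: 'roxc' -> sorted: 'corx'
Compare sorted forms: 'efqv' != 'corx'
Anagram: No


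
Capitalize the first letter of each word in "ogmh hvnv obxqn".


Input string: 'ogmh hvnv obxqn'
Operation: capitalize first letter of each word
Word transformations: 'ogmh'->'Ogmh', 'hvnv'->'Hvnv', 'obxqn'->'Obxqn'
Result: Ogmh Hvnv Obxqn


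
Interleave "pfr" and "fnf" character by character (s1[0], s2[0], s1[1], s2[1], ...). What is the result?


String 1: 'pfr'
String 2: 'fnf'
Operation: alternate characters
Pairs: 'p'+'f', 'f'+'n', 'r'+'f'
Result: pffnrf


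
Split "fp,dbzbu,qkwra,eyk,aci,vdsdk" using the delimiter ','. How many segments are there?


Input string: 'fp,dbzbu,qkwra,eyk,aci,vdsdk'
Delimiter: ','
Split result: 'fp', 'dbzbu', 'qkwra', 'eyk', 'aci', 'vdsdk'
Number of parts: 6


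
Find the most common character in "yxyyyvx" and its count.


Input: 'yxyyyvx'
Operation: tally each character
Counts: 'v':1, 'x':2, 'y':4
Maximum: 'y' appears 4 times


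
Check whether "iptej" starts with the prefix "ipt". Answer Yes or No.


Input string: 'iptej'
Prefix to check: 'ipt'
First 3 characters of input: 'ipt'
Match: True
Result: Yes


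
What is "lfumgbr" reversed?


Input string: 'lfumgbr'
Operation: reverse character order
Original order: 'l' -> 'f' -> 'u' -> 'm' -> 'g' -> 'b' -> 'r'
Reversed order: 'r' -> 'b' -> 'g' -> 'm' -> 'u' -> 'f' -> 'l'
Result: rbgmufl


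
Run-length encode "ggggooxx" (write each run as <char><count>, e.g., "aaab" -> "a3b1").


Input: 'ggggooxx'
Operation: identify consecutive runs
Runs: 'gggg' -> g4, 'oo' -> o2, 'xx' -> x2
Encoded: g4o2x2


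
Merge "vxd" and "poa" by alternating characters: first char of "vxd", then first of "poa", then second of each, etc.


String 1: 'vxd'
String 2: 'poa'
Operation: alternate characters
Pairs: 'v'+'p', 'x'+'o', 'd'+'a'
Result: vpxoda


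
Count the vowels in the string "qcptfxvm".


Input string: 'qcptfxvm'
Operation: count vowels (a, e, i, o, u)
Scan: s[0]='q', s[1]='c', s[2]='p', s[3]='t', s[4]='f', s[5]='x', s[6]='v', s[7]='m'
Vowels found: 0
Result: 0


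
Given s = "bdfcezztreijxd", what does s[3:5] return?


Input string: 'bdfcezztreijxd'
Operation: slice [3:5]
Extract characters: s[3]='c', s[4]='e'
Result: ce


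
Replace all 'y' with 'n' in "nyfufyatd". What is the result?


Input string: 'nyfufyatd'
Operation: replace 'y' with 'n'
Positions of 'y': 1, 5
After replacement: nnfufnatd


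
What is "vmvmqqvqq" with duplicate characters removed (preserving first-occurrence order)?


Input: 'vmvmqqvqq'
Operation: keep first occurrence of each character
Scan: s[0]='v' new -> keep; s[1]='m' new -> keep; s[2]='v' seen -> skip; s[3]='m' seen -> skip; s[4]='q' new -> keep; s[5]='q' seen -> skip; s[6]='v' seen -> skip; s[7]='q' seen -> skip; s[8]='q' seen -> skip
Result: vmq


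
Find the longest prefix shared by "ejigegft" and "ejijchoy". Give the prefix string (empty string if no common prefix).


String 1: 'ejigegft'
String 2: 'ejijchoy'
Compare position by position:
pos 0: 'e' vs 'e' match
pos 1: 'j' vs 'j' match
pos 2: 'i' vs 'i' match
pos 3: 'g' vs 'j' differ -> stop
Longest common prefix: "eji" (length 3)


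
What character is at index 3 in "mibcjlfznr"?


Input string: 'mibcjlfznr'
Operation: get character at index 3
Index mapping: s[0]='m', s[1]='i', s[2]='b', s[3]='c'
Result: 'c'


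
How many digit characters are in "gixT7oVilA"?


Input string: 'gixT7oVilA'
Operation: count digit characters (0-9)
Scan: 'g', 'i', 'x', 'T', '7'(digit), 'o', 'V', 'i', 'l', 'A'
Digits found: 1
Result: 1


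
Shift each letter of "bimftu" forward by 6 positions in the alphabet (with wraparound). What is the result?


Input: 'bimftu', shift = 6
Operation: for each letter, (position + 6) mod 26
Mapping: 'b'(1+6=7)->'h', 'i'(8+6=14)->'o', 'm'(12+6=18)->'s', 'f'(5+6=11)->'l', 't'(19+6=25)->'z', 'u'(20+6=26, 26 mod 26=0)->'a'
Result: hoslza


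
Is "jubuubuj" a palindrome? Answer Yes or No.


Input string: 'jubuubuj'
Reversed: 'jubuubuj'
Compare pairs: s[0]='j' vs s[7]='j' (match), s[1]='u' vs s[6]='u' (match), s[2]='b' vs s[5]='b' (match), s[3]='u' vs s[4]='u' (match)
Palindrome: Yes


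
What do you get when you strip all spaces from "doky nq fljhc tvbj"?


Input string: 'doky nq fljhc tvbj'
Operation: remove all spaces
Words: 'doky', 'nq', 'fljhc', 'tvbj'
Join without spaces: dokynqfljhctvbj


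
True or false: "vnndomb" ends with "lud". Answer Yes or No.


Input string: 'vnndomb'
Suffix to check: 'lud'
Last 3 characters of input: 'omb'
Match: False
Result: No


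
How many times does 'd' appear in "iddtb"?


Input string: 'iddtb'
Target character: 'd'
Scan each position: s[1]='d', s[2]='d'
Matches found at indices: 1, 2
Total: 2


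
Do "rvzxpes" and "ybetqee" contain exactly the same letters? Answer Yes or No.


String 1: 'rvzxpes' -> sorted: 'eprsvxz'
String 2: 'ybetqee' -> sorted: 'beeeqty'
Compare sorted forms: 'eprsvxz' != 'beeeqty'
Anagram: No


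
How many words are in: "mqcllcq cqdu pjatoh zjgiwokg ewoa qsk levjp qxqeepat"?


Input string: 'mqcllcq cqdu pjatoh zjgiwokg ewoa qsk levjp qxqeepat'
Operation: split by spaces
Words found: 'mqcllcq', 'cqdu', 'pjatoh', 'zjgiwokg', 'ewoa', 'qsk', 'levjp', 'qxqeepat'
Word count: 8


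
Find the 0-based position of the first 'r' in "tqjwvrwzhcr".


Input string: 'tqjwvrwzhcr'
Target: 'r'
Scanning left to right: s[0]='t', s[1]='q', s[2]='j', s[3]='w', s[4]='v', s[5]='r'
First match at index: 5


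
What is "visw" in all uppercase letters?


Input string: 'visw'
Operation: convert each letter to uppercase
Mapping: 'v'->'V', 'i'->'I', 's'->'S', 'w'->'W'
Result: VISW


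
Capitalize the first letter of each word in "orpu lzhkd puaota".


Input string: 'orpu lzhkd puaota'
Operation: capitalize first letter of each word
Word transformations: 'orpu'->'Orpu', 'lzhkd'->'Lzhkd', 'puaota'->'Puaota'
Result: Orpu Lzhkd Puaota


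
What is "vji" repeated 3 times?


Input string: 'vji'
Operation: repeat 3 times
Concatenation: 'vji' + 'vji' + 'vji'
Result: vjivjivji


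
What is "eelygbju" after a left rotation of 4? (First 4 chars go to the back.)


Input: 'eelygbju', shift = 4
Operation: split at index 4 and swap parts
Front part s[0:4] = 'eely'
Back part s[4:] = 'gbju'
Rotated = back + front = 'gbju' + 'eely'
Result: gbjueely


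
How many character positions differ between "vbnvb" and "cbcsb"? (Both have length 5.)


String 1: 'vbnvb'
String 2: 'cbcsb'
Compare each position: pos 0: 'v'!='c', pos 1: 'b'=='b', pos 2: 'n'!='c', pos 3: 'v'!='s', pos 4: 'b'=='b'
Differing positions: 3
Hamming distance: 3


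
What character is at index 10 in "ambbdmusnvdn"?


Input string: 'ambbdmusnvdn'
Operation: get character at index 10
Index mapping: s[0]='a', s[1]='m', s[2]='b', s[3]='b', s[4]='d', s[5]='m', s[6]='u', s[7]='s', s[8]='n', s[9]='v', s[10]='d'
Result: 'd'


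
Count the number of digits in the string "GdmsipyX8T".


Input string: 'GdmsipyX8T'
Operation: count digit characters (0-9)
Scan: 'G', 'd', 'm', 's', 'i', 'p', 'y', 'X', '8'(digit), 'T'
Digits found: 1
Result: 1


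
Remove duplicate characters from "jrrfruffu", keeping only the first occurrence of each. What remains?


Input: 'jrrfruffu'
Operation: keep first occurrence of each character
Scan: s[0]='j' new -> keep; s[1]='r' new -> keep; s[2]='r' seen -> skip; s[3]='f' new -> keep; s[4]='r' seen -> skip; s[5]='u' new -> keep; s[6]='f' seen -> skip; s[7]='f' seen -> skip; s[8]='u' seen -> skip
Result: jrfu


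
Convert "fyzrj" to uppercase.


Input string: 'fyzrj'
Operation: convert each letter to uppercase
Mapping: 'f'->'F', 'y'->'Y', 'z'->'Z', 'r'->'R', 'j'->'J'
Result: FYZRJ


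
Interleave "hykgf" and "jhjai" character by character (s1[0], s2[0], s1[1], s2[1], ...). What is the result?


String 1: 'hykgf'
String 2: 'jhjai'
Operation: alternate characters
Pairs: 'h'+'j', 'y'+'h', 'k'+'j', 'g'+'a', 'f'+'i'
Result: hjyhkjgafi


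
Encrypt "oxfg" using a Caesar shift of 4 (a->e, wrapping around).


Input: 'oxfg', shift = 4
Operation: for each letter, (position + 4) mod 26
Mapping: 'o'(14+4=18)->'s', 'x'(23+4=27, 27 mod 26=1)->'b', 'f'(5+4=9)->'j', 'g'(6+4=10)->'k'
Result: sbjk


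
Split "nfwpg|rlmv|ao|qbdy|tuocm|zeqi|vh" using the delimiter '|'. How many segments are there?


Input string: 'nfwpg|rlmv|ao|qbdy|tuocm|zeqi|vh'
Delimiter: '|'
Split result: 'nfwpg', 'rlmv', 'ao', 'qbdy', 'tuocm', 'zeqi', 'vh'
Number of parts: 7


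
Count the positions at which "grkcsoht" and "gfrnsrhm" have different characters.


String 1: 'grkcsoht'
String 2: 'gfrnsrhm'
Compare each position: pos 0: 'g'=='g', pos 1: 'r'!='f', pos 2: 'k'!='r', pos 3: 'c'!='n', pos 4: 's'=='s', pos 5: 'o'!='r', pos 6: 'h'=='h', pos 7: 't'!='m'
Differing positions: 5
Hamming distance: 5


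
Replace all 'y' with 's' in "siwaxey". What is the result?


Input string: 'siwaxey'
Operation: replace 'y' with 's'
Positions of 'y': 6
After replacement: siwaxes


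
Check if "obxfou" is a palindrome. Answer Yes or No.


Input string: 'obxfou'
Reversed: 'uofxbo'
Compare pairs: s[0]='o' vs s[5]='u' (mismatch), s[1]='b' vs s[4]='o' (mismatch), s[2]='x' vs s[3]='f' (mismatch)
Palindrome: No


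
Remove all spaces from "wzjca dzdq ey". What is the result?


Input string: 'wzjca dzdq ey'
Operation: remove all spaces
Words: 'wzjca', 'dzdq', 'ey'
Join without spaces: wzjcadzdqey


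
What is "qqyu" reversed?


Input string: 'qqyu'
Operation: reverse character order
Original order: 'q' -> 'q' -> 'y' -> 'u'
Reversed order: 'u' -> 'y' -> 'q' -> 'q'
Result: uyqq


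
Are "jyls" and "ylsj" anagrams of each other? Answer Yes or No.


String 1: 'jyls' -> sorted: 'jlsy'
String 2: 'ylsj' -> sorted: 'jlsy'
Compare sorted forms: 'jlsy' == 'jlsy'
Anagram: Yes


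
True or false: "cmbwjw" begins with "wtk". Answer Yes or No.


Input string: 'cmbwjw'
Prefix to check: 'wtk'
First 3 characters of input: 'cmb'
Match: False
Result: No


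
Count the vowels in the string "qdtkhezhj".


Input string: 'qdtkhezhj'
Operation: count vowels (a, e, i, o, u)
Scan: s[0]='q', s[1]='d', s[2]='t', s[3]='k', s[4]='h', s[5]='e' (vowel), s[6]='z', s[7]='h', s[8]='j'
Vowels found: 1
Result: 1


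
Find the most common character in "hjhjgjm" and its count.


Input: 'hjhjgjm'
Operation: tally each character
Counts: 'g':1, 'h':2, 'j':3, 'm':1
Maximum: 'j' appears 3 times


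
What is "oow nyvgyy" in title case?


Input string: 'oow nyvgyy'
Operation: capitalize first letter of each word
Word transformations: 'oow'->'Oow', 'nyvgyy'->'Nyvgyy'
Result: Oow Nyvgyy


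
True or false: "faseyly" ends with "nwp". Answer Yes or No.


Input string: 'faseyly'
Suffix to check: 'nwp'
Last 3 characters of input: 'yly'
Match: False
Result: No


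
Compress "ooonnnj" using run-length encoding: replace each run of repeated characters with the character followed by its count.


Input: 'ooonnnj'
Operation: identify consecutive runs
Runs: 'ooo' -> o3, 'nnn' -> n3, 'j' -> j1
Encoded: o3n3j1


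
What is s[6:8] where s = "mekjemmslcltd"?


Input string: 'mekjemmslcltd'
Operation: slice [6:8]
Extract characters: s[6]='m', s[7]='s'
Result: ms


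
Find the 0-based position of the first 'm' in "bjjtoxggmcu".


Input string: 'bjjtoxggmcu'
Target: 'm'
Scanning left to right: s[0]='b', s[1]='j', s[2]='j', s[3]='t', s[4]='o', s[5]='x', s[6]='g', s[7]='g', s[8]='m'
First match at index: 8


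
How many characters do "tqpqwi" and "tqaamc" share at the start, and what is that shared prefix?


String 1: 'tqpqwi'
String 2: 'tqaamc'
Compare position by position:
pos 0: 't' vs 't' match
pos 1: 'q' vs 'q' match
pos 2: 'p' vs 'a' differ -> stop
Longest common prefix: "tq" (length 2)


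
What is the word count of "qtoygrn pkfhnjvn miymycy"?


Input string: 'qtoygrn pkfhnjvn miymycy'
Operation: split by spaces
Words found: 'qtoygrn', 'pkfhnjvn', 'miymycy'
Word count: 3


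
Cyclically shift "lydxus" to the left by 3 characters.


Input: 'lydxus', shift = 3
Operation: split at index 3 and swap parts
Front part s[0:3] = 'lyd'
Back part s[3:] = 'xus'
Rotated = back + front = 'xus' + 'lyd'
Result: xuslyd


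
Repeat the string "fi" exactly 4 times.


Input string: 'fi'
Operation: repeat 4 times
Concatenation: 'fi' + 'fi' + 'fi' + 'fi'
Result: fifififi


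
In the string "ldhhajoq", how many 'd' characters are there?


Input string: 'ldhhajoq'
Target character: 'd'
Scan each position: s[1]='d'
Matches found at indices: 1
Total: 1


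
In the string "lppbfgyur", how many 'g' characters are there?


Input string: 'lppbfgyur'
Target character: 'g'
Scan each position: s[5]='g'
Matches found at indices: 5
Total: 1


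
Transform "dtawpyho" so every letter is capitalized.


Input string: 'dtawpyho'
Operation: convert each letter to uppercase
Mapping: 'd'->'D', 't'->'T', 'a'->'A', 'w'->'W', 'p'->'P', 'y'->'Y', 'h'->'H', 'o'->'O'
Result: DTAWPYHO


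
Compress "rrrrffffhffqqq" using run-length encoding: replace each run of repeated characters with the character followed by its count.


Input: 'rrrrffffhffqqq'
Operation: identify consecutive runs
Runs: 'rrrr' -> r4, 'ffff' -> f4, 'h' -> h1, 'ff' -> f2, 'qqq' -> q3
Encoded: r4f4h1f2q3


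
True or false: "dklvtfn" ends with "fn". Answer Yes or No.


Input string: 'dklvtfn'
Suffix to check: 'fn'
Last 2 characters of input: 'fn'
Match: True
Result: Yes


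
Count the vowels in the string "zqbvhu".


Input string: 'zqbvhu'
Operation: count vowels (a, e, i, o, u)
Scan: s[0]='z', s[1]='q', s[2]='b', s[3]='v', s[4]='h', s[5]='u' (vowel)
Vowels found: 1
Result: 1


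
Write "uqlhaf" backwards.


Input string: 'uqlhaf'
Operation: reverse character order
Original order: 'u' -> 'q' -> 'l' -> 'h' -> 'a' -> 'f'
Reversed order: 'f' -> 'a' -> 'h' -> 'l' -> 'q' -> 'u'
Result: fahlqu


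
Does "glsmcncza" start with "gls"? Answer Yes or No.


Input string: 'glsmcncza'
Prefix to check: 'gls'
First 3 characters of input: 'gls'
Match: True
Result: Yes


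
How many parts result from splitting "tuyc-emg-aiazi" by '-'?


Input string: 'tuyc-emg-aiazi'
Delimiter: '-'
Split result: 'tuyc', 'emg', 'aiazi'
Number of parts: 3


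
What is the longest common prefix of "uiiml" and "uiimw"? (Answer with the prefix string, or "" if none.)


String 1: 'uiiml'
String 2: 'uiimw'
Compare position by position:
pos 0: 'u' vs 'u' match
pos 1: 'i' vs 'i' match
pos 2: 'i' vs 'i' match
pos 3: 'm' vs 'm' match
pos 4: 'l' vs 'w' differ -> stop
Longest common prefix: "uiim" (length 4)


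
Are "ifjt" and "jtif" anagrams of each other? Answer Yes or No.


String 1: 'ifjt' -> sorted: 'fijt'
String 2: 'jtif' -> sorted: 'fijt'
Compare sorted forms: 'fijt' == 'fijt'
Anagram: Yes


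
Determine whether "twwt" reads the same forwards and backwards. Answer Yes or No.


Input string: 'twwt'
Reversed: 'twwt'
Compare pairs: s[0]='t' vs s[3]='t' (match), s[1]='w' vs s[2]='w' (match)
Palindrome: Yes


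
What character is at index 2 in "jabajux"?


Input string: 'jabajux'
Operation: get character at index 2
Index mapping: s[0]='j', s[1]='a', s[2]='b'
Result: 'b'


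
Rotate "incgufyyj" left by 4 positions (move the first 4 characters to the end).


Input: 'incgufyyj', shift = 4
Operation: split at index 4 and swap parts
Front part s[0:4] = 'incg'
Back part s[4:] = 'ufyyj'
Rotated = back + front = 'ufyyj' + 'incg'
Result: ufyyjincg


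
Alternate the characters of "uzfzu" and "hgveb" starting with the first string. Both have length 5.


String 1: 'uzfzu'
String 2: 'hgveb'
Operation: alternate characters
Pairs: 'u'+'h', 'z'+'g', 'f'+'v', 'z'+'e', 'u'+'b'
Result: uhzgfvzeub


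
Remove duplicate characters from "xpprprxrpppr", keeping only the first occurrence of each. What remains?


Input: 'xpprprxrpppr'
Operation: keep first occurrence of each character
Scan: s[0]='x' new -> keep; s[1]='p' new -> keep; s[2]='p' seen -> skip; s[3]='r' new -> keep; s[4]='p' seen -> skip; s[5]='r' seen -> skip; s[6]='x' seen -> skip; s[7]='r' seen -> skip; s[8]='p' seen -> skip; s[9]='p' seen -> skip; s[10]='p' seen -> skip; s[11]='r' seen -> skip
Result: xpr


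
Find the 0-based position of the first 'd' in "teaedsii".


Input string: 'teaedsii'
Target: 'd'
Scanning left to right: s[0]='t', s[1]='e', s[2]='a', s[3]='e', s[4]='d'
First match at index: 4


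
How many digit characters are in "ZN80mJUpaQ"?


Input string: 'ZN80mJUpaQ'
Operation: count digit characters (0-9)
Scan: 'Z', 'N', '8'(digit), '0'(digit), 'm', 'J', 'U', 'p', 'a', 'Q'
Digits found: 2
Result: 2


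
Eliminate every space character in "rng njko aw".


Input string: 'rng njko aw'
Operation: remove all spaces
Words: 'rng', 'njko', 'aw'
Join without spaces: rngnjkoaw


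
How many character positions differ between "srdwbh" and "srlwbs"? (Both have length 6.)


String 1: 'srdwbh'
String 2: 'srlwbs'
Compare each position: pos 0: 's'=='s', pos 1: 'r'=='r', pos 2: 'd'!='l', pos 3: 'w'=='w', pos 4: 'b'=='b', pos 5: 'h'!='s'
Differing positions: 2
Hamming distance: 2


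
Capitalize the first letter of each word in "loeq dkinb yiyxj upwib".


Input string: 'loeq dkinb yiyxj upwib'
Operation: capitalize first letter of each word
Word transformations: 'loeq'->'Loeq', 'dkinb'->'Dkinb', 'yiyxj'->'Yiyxj', 'upwib'->'Upwib'
Result: Loeq Dkinb Yiyxj Upwib


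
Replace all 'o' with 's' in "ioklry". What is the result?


Input string: 'ioklry'
Operation: replace 'o' with 's'
Positions of 'o': 1
After replacement: isklry


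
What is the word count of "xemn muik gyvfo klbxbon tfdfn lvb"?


Input string: 'xemn muik gyvfo klbxbon tfdfn lvb'
Operation: split by spaces
Words found: 'xemn', 'muik', 'gyvfo', 'klbxbon', 'tfdfn', 'lvb'
Word count: 6


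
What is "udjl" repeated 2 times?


Input string: 'udjl'
Operation: repeat 2 times
Concatenation: 'udjl' + 'udjl'
Result: udjludjl


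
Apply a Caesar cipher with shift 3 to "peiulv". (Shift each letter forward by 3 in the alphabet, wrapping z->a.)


Input: 'peiulv', shift = 3
Operation: for each letter, (position + 3) mod 26
Mapping: 'p'(15+3=18)->'s', 'e'(4+3=7)->'h', 'i'(8+3=11)->'l', 'u'(20+3=23)->'x', 'l'(11+3=14)->'o', 'v'(21+3=24)->'y'
Result: shlxoy


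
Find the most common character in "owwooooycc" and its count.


Input: 'owwooooycc'
Operation: tally each character
Counts: 'c':2, 'o':5, 'w':2, 'y':1
Maximum: 'o' appears 5 times


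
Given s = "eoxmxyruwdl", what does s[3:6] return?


Input string: 'eoxmxyruwdl'
Operation: slice [3:6]
Extract characters: s[3]='m', s[4]='x', s[5]='y'
Result: mxy


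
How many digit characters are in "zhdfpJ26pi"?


Input string: 'zhdfpJ26pi'
Operation: count digit characters (0-9)
Scan: 'z', 'h', 'd', 'f', 'p', 'J', '2'(digit), '6'(digit), 'p', 'i'
Digits found: 2
Result: 2


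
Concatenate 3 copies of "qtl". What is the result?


Input string: 'qtl'
Operation: repeat 3 times
Concatenation: 'qtl' + 'qtl' + 'qtl'
Result: qtlqtlqtl


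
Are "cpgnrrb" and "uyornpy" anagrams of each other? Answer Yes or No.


String 1: 'cpgnrrb' -> sorted: 'bcgnprr'
String 2: 'uyornpy' -> sorted: 'nopruyy'
Compare sorted forms: 'bcgnprr' != 'nopruyy'
Anagram: No


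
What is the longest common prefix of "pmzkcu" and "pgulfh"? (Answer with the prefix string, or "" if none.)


String 1: 'pmzkcu'
String 2: 'pgulfh'
Compare position by position:
pos 0: 'p' vs 'p' match
pos 1: 'm' vs 'g' differ -> stop
Longest common prefix: "p" (length 1)


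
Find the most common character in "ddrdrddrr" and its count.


Input: 'ddrdrddrr'
Operation: tally each character
Counts: 'd':5, 'r':4
Maximum: 'd' appears 5 times


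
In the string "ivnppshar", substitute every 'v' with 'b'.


Input string: 'ivnppshar'
Operation: replace 'v' with 'b'
Positions of 'v': 1
After replacement: ibnppshar


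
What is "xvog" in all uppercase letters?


Input string: 'xvog'
Operation: convert each letter to uppercase
Mapping: 'x'->'X', 'v'->'V', 'o'->'O', 'g'->'G'
Result: XVOG


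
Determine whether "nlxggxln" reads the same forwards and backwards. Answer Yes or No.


Input string: 'nlxggxln'
Reversed: 'nlxggxln'
Compare pairs: s[0]='n' vs s[7]='n' (match), s[1]='l' vs s[6]='l' (match), s[2]='x' vs s[5]='x' (match), s[3]='g' vs s[4]='g' (match)
Palindrome: Yes


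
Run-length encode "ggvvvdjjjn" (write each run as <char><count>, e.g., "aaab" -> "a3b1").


Input: 'ggvvvdjjjn'
Operation: identify consecutive runs
Runs: 'gg' -> g2, 'vvv' -> v3, 'd' -> d1, 'jjj' -> j3, 'n' -> n1
Encoded: g2v3d1j3n1


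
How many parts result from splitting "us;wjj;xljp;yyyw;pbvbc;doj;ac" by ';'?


Input string: 'us;wjj;xljp;yyyw;pbvbc;doj;ac'
Delimiter: ';'
Split result: 'us', 'wjj', 'xljp', 'yyyw', 'pbvbc', 'doj', 'ac'
Number of parts: 7


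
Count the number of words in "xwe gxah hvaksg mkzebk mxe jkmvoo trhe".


Input string: 'xwe gxah hvaksg mkzebk mxe jkmvoo trhe'
Operation: split by spaces
Words found: 'xwe', 'gxah', 'hvaksg', 'mkzebk', 'mxe', 'jkmvoo', 'trhe'
Word count: 7


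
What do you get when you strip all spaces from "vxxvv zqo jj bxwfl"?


Input string: 'vxxvv zqo jj bxwfl'
Operation: remove all spaces
Words: 'vxxvv', 'zqo', 'jj', 'bxwfl'
Join without spaces: vxxvvzqojjbxwfl


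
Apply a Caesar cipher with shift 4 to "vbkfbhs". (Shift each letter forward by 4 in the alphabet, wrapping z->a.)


Input: 'vbkfbhs', shift = 4
Operation: for each letter, (position + 4) mod 26
Mapping: 'v'(21+4=25)->'z', 'b'(1+4=5)->'f', 'k'(10+4=14)->'o', 'f'(5+4=9)->'j', 'b'(1+4=5)->'f', 'h'(7+4=11)->'l', 's'(18+4=22)->'w'
Result: zfojflw


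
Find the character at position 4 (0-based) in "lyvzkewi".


Input string: 'lyvzkewi'
Operation: get character at index 4
Index mapping: s[0]='l', s[1]='y', s[2]='v', s[3]='z', s[4]='k'
Result: 'k'


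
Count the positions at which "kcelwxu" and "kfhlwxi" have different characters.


String 1: 'kcelwxu'
String 2: 'kfhlwxi'
Compare each position: pos 0: 'k'=='k', pos 1: 'c'!='f', pos 2: 'e'!='h', pos 3: 'l'=='l', pos 4: 'w'=='w', pos 5: 'x'=='x', pos 6: 'u'!='i'
Differing positions: 3
Hamming distance: 3


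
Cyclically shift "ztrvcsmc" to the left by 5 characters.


Input: 'ztrvcsmc', shift = 5
Operation: split at index 5 and swap parts
Front part s[0:5] = 'ztrvc'
Back part s[5:] = 'smc'
Rotated = back + front = 'smc' + 'ztrvc'
Result: smcztrvc


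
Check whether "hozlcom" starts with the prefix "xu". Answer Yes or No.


Input string: 'hozlcom'
Prefix to check: 'xu'
First 2 characters of input: 'ho'
Match: False
Result: No


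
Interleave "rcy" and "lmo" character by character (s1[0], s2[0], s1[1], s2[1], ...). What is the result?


String 1: 'rcy'
String 2: 'lmo'
Operation: alternate characters
Pairs: 'r'+'l', 'c'+'m', 'y'+'o'
Result: rlcmyo


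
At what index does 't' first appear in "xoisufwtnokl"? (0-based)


Input string: 'xoisufwtnokl'
Target: 't'
Scanning left to right: s[0]='x', s[1]='o', s[2]='i', s[3]='s', s[4]='u', s[5]='f', s[6]='w', s[7]='t'
First match at index: 7


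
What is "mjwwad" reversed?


Input string: 'mjwwad'
Operation: reverse character order
Original order: 'm' -> 'j' -> 'w' -> 'w' -> 'a' -> 'd'
Reversed order: 'd' -> 'a' -> 'w' -> 'w' -> 'j' -> 'm'
Result: dawwjm


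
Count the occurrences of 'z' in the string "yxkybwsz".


Input string: 'yxkybwsz'
Target character: 'z'
Scan each position: s[7]='z'
Matches found at indices: 7
Total: 1


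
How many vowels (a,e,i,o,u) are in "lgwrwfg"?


Input string: 'lgwrwfg'
Operation: count vowels (a, e, i, o, u)
Scan: s[0]='l', s[1]='g', s[2]='w', s[3]='r', s[4]='w', s[5]='f', s[6]='g'
Vowels found: 0
Result: 0


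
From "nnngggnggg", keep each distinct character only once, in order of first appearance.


Input: 'nnngggnggg'
Operation: keep first occurrence of each character
Scan: s[0]='n' new -> keep; s[1]='n' seen -> skip; s[2]='n' seen -> skip; s[3]='g' new -> keep; s[4]='g' seen -> skip; s[5]='g' seen -> skip; s[6]='n' seen -> skip; s[7]='g' seen -> skip; s[8]='g' seen -> skip; s[9]='g' seen -> skip
Result: ng


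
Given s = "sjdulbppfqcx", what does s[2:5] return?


Input string: 'sjdulbppfqcx'
Operation: slice [2:5]
Extract characters: s[2]='d', s[3]='u', s[4]='l'
Result: dul


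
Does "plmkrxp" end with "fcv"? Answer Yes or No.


Input string: 'plmkrxp'
Suffix to check: 'fcv'
Last 3 characters of input: 'rxp'
Match: False
Result: No


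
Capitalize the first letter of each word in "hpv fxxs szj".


Input string: 'hpv fxxs szj'
Operation: capitalize first letter of each word
Word transformations: 'hpv'->'Hpv', 'fxxs'->'Fxxs', 'szj'->'Szj'
Result: Hpv Fxxs Szj


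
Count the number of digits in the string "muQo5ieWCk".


Input string: 'muQo5ieWCk'
Operation: count digit characters (0-9)
Scan: 'm', 'u', 'Q', 'o', '5'(digit), 'i', 'e', 'W', 'C', 'k'
Digits found: 1
Result: 1


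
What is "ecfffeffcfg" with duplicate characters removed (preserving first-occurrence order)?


Input: 'ecfffeffcfg'
Operation: keep first occurrence of each character
Scan: s[0]='e' new -> keep; s[1]='c' new -> keep; s[2]='f' new -> keep; s[3]='f' seen -> skip; s[4]='f' seen -> skip; s[5]='e' seen -> skip; s[6]='f' seen -> skip; s[7]='f' seen -> skip; s[8]='c' seen -> skip; s[9]='f' seen -> skip; s[10]='g' new -> keep
Result: ecfg


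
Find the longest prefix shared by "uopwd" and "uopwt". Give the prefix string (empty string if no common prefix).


String 1: 'uopwd'
String 2: 'uopwt'
Compare position by position:
pos 0: 'u' vs 'u' match
pos 1: 'o' vs 'o' match
pos 2: 'p' vs 'p' match
pos 3: 'w' vs 'w' match
pos 4: 'd' vs 't' differ -> stop
Longest common prefix: "uopw" (length 4)


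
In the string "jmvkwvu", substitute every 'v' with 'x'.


Input string: 'jmvkwvu'
Operation: replace 'v' with 'x'
Positions of 'v': 2, 5
After replacement: jmxkwxu


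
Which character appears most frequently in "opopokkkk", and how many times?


Input: 'opopokkkk'
Operation: tally each character
Counts: 'k':4, 'o':3, 'p':2
Maximum: 'k' appears 4 times


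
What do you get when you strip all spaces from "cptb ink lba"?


Input string: 'cptb ink lba'
Operation: remove all spaces
Words: 'cptb', 'ink', 'lba'
Join without spaces: cptbinklba


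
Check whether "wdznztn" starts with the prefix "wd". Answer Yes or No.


Input string: 'wdznztn'
Prefix to check: 'wd'
First 2 characters of input: 'wd'
Match: True
Result: Yes


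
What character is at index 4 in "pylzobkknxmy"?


Input string: 'pylzobkknxmy'
Operation: get character at index 4
Index mapping: s[0]='p', s[1]='y', s[2]='l', s[3]='z', s[4]='o'
Result: 'o'


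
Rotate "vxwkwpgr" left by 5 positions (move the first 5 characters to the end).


Input: 'vxwkwpgr', shift = 5
Operation: split at index 5 and swap parts
Front part s[0:5] = 'vxwkw'
Back part s[5:] = 'pgr'
Rotated = back + front = 'pgr' + 'vxwkw'
Result: pgrvxwkw


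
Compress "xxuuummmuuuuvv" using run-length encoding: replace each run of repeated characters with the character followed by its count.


Input: 'xxuuummmuuuuvv'
Operation: identify consecutive runs
Runs: 'xx' -> x2, 'uuu' -> u3, 'mmm' -> m3, 'uuuu' -> u4, 'vv' -> v2
Encoded: x2u3m3u4v2


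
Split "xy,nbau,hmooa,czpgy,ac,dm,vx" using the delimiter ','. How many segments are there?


Input string: 'xy,nbau,hmooa,czpgy,ac,dm,vx'
Delimiter: ','
Split result: 'xy', 'nbau', 'hmooa', 'czpgy', 'ac', 'dm', 'vx'
Number of parts: 7


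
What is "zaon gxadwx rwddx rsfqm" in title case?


Input string: 'zaon gxadwx rwddx rsfqm'
Operation: capitalize first letter of each word
Word transformations: 'zaon'->'Zaon', 'gxadwx'->'Gxadwx', 'rwddx'->'Rwddx', 'rsfqm'->'Rsfqm'
Result: Zaon Gxadwx Rwddx Rsfqm


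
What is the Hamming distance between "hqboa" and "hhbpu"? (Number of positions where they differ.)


String 1: 'hqboa'
String 2: 'hhbpu'
Compare each position: pos 0: 'h'=='h', pos 1: 'q'!='h', pos 2: 'b'=='b', pos 3: 'o'!='p', pos 4: 'a'!='u'
Differing positions: 3
Hamming distance: 3


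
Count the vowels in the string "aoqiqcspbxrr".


Input string: 'aoqiqcspbxrr'
Operation: count vowels (a, e, i, o, u)
Scan: s[0]='a' (vowel), s[1]='o' (vowel), s[2]='q', s[3]='i' (vowel), s[4]='q', s[5]='c', s[6]='s', s[7]='p', s[8]='b', s[9]='x', s[10]='r', s[11]='r'
Vowels found: 3
Result: 3


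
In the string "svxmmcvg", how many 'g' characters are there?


Input string: 'svxmmcvg'
Target character: 'g'
Scan each position: s[7]='g'
Matches found at indices: 7
Total: 1


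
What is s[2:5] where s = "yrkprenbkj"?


Input string: 'yrkprenbkj'
Operation: slice [2:5]
Extract characters: s[2]='k', s[3]='p', s[4]='r'
Result: kpr


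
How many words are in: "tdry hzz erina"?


Input string: 'tdry hzz erina'
Operation: split by spaces
Words found: 'tdry', 'hzz', 'erina'
Word count: 3


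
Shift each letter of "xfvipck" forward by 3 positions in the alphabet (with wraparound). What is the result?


Input: 'xfvipck', shift = 3
Operation: for each letter, (position + 3) mod 26
Mapping: 'x'(23+3=26, 26 mod 26=0)->'a', 'f'(5+3=8)->'i', 'v'(21+3=24)->'y', 'i'(8+3=11)->'l', 'p'(15+3=18)->'s', 'c'(2+3=5)->'f', 'k'(10+3=13)->'n'
Result: aiylsfn


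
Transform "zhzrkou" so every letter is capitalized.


Input string: 'zhzrkou'
Operation: convert each letter to uppercase
Mapping: 'z'->'Z', 'h'->'H', 'z'->'Z', 'r'->'R', 'k'->'K', 'o'->'O', 'u'->'U'
Result: ZHZRKOU


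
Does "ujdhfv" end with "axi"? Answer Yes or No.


Input string: 'ujdhfv'
Suffix to check: 'axi'
Last 3 characters of input: 'hfv'
Match: False
Result: No


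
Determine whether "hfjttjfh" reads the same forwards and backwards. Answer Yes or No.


Input string: 'hfjttjfh'
Reversed: 'hfjttjfh'
Compare pairs: s[0]='h' vs s[7]='h' (match), s[1]='f' vs s[6]='f' (match), s[2]='j' vs s[5]='j' (match), s[3]='t' vs s[4]='t' (match)
Palindrome: Yes


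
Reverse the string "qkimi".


Input string: 'qkimi'
Operation: reverse character order
Original order: 'q' -> 'k' -> 'i' -> 'm' -> 'i'
Reversed order: 'i' -> 'm' -> 'i' -> 'k' -> 'q'
Result: imikq


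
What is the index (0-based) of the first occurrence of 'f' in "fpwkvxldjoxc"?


Input string: 'fpwkvxldjoxc'
Target: 'f'
Scanning left to right: s[0]='f'
First match at index: 0


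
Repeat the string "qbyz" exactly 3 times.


Input string: 'qbyz'
Operation: repeat 3 times
Concatenation: 'qbyz' + 'qbyz' + 'qbyz'
Result: qbyzqbyzqbyz


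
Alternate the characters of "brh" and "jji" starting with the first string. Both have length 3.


String 1: 'brh'
String 2: 'jji'
Operation: alternate characters
Pairs: 'b'+'j', 'r'+'j', 'h'+'i'
Result: bjrjhi


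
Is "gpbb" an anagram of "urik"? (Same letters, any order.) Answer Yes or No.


String 1: 'urik' -> sorted: 'ikru'
String 2: 'gpbb' -> sorted: 'bbgp'
Compare sorted forms: 'ikru' != 'bbgp'
Anagram: No


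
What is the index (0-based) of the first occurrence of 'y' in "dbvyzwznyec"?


Input string: 'dbvyzwznyec'
Target: 'y'
Scanning left to right: s[0]='d', s[1]='b', s[2]='v', s[3]='y'
First match at index: 3


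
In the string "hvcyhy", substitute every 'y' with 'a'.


Input string: 'hvcyhy'
Operation: replace 'y' with 'a'
Positions of 'y': 3, 5
After replacement: hvcaha


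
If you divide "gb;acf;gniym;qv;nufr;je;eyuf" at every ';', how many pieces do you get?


Input string: 'gb;acf;gniym;qv;nufr;je;eyuf'
Delimiter: ';'
Split result: 'gb', 'acf', 'gniym', 'qv', 'nufr', 'je', 'eyuf'
Number of parts: 7


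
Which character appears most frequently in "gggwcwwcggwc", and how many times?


Input: 'gggwcwwcggwc'
Operation: tally each character
Counts: 'c':3, 'g':5, 'w':4
Maximum: 'g' appears 5 times


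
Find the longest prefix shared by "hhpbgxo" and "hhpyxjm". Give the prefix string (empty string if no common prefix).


String 1: 'hhpbgxo'
String 2: 'hhpyxjm'
Compare position by position:
pos 0: 'h' vs 'h' match
pos 1: 'h' vs 'h' match
pos 2: 'p' vs 'p' match
pos 3: 'b' vs 'y' differ -> stop
Longest common prefix: "hhp" (length 3)


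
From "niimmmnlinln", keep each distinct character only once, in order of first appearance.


Input: 'niimmmnlinln'
Operation: keep first occurrence of each character
Scan: s[0]='n' new -> keep; s[1]='i' new -> keep; s[2]='i' seen -> skip; s[3]='m' new -> keep; s[4]='m' seen -> skip; s[5]='m' seen -> skip; s[6]='n' seen -> skip; s[7]='l' new -> keep; s[8]='i' seen -> skip; s[9]='n' seen -> skip; s[10]='l' seen -> skip; s[11]='n' seen -> skip
Result: niml


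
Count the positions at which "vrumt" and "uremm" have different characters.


String 1: 'vrumt'
String 2: 'uremm'
Compare each position: pos 0: 'v'!='u', pos 1: 'r'=='r', pos 2: 'u'!='e', pos 3: 'm'=='m', pos 4: 't'!='m'
Differing positions: 3
Hamming distance: 3


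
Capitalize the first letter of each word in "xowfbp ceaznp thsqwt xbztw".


Input string: 'xowfbp ceaznp thsqwt xbztw'
Operation: capitalize first letter of each word
Word transformations: 'xowfbp'->'Xowfbp', 'ceaznp'->'Ceaznp', 'thsqwt'->'Thsqwt', 'xbztw'->'Xbztw'
Result: Xowfbp Ceaznp Thsqwt Xbztw


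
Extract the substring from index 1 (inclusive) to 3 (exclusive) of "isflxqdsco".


Input string: 'isflxqdsco'
Operation: slice [1:3]
Extract characters: s[1]='s', s[2]='f'
Result: sf


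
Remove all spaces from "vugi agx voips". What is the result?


Input string: 'vugi agx voips'
Operation: remove all spaces
Words: 'vugi', 'agx', 'voips'
Join without spaces: vugiagxvoips


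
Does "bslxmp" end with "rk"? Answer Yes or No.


Input string: 'bslxmp'
Suffix to check: 'rk'
Last 2 characters of input: 'mp'
Match: False
Result: No


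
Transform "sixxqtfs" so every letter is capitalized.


Input string: 'sixxqtfs'
Operation: convert each letter to uppercase
Mapping: 's'->'S', 'i'->'I', 'x'->'X', 'x'->'X', 'q'->'Q', 't'->'T', 'f'->'F', 's'->'S'
Result: SIXXQTFS


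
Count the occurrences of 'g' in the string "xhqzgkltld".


Input string: 'xhqzgkltld'
Target character: 'g'
Scan each position: s[4]='g'
Matches found at indices: 4
Total: 1


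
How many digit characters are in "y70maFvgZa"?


Input string: 'y70maFvgZa'
Operation: count digit characters (0-9)
Scan: 'y', '7'(digit), '0'(digit), 'm', 'a', 'F', 'v', 'g', 'Z', 'a'
Digits found: 2
Result: 2


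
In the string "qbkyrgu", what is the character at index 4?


Input string: 'qbkyrgu'
Operation: get character at index 4
Index mapping: s[0]='q', s[1]='b', s[2]='k', s[3]='y', s[4]='r'
Result: 'r'


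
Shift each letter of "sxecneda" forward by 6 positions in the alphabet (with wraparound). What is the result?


Input: 'sxecneda', shift = 6
Operation: for each letter, (position + 6) mod 26
Mapping: 's'(18+6=24)->'y', 'x'(23+6=29, 29 mod 26=3)->'d', 'e'(4+6=10)->'k', 'c'(2+6=8)->'i', 'n'(13+6=19)->'t', 'e'(4+6=10)->'k', 'd'(3+6=9)->'j', 'a'(0+6=6)->'g'
Result: ydkitkjg


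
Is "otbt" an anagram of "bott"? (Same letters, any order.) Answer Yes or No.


String 1: 'bott' -> sorted: 'bott'
String 2: 'otbt' -> sorted: 'bott'
Compare sorted forms: 'bott' == 'bott'
Anagram: Yes


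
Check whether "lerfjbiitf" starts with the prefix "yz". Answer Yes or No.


Input string: 'lerfjbiitf'
Prefix to check: 'yz'
First 2 characters of input: 'le'
Match: False
Result: No


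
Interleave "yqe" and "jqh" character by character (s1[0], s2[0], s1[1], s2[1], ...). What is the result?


String 1: 'yqe'
String 2: 'jqh'
Operation: alternate characters
Pairs: 'y'+'j', 'q'+'q', 'e'+'h'
Result: yjqqeh


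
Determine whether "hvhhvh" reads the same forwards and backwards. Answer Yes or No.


Input string: 'hvhhvh'
Reversed: 'hvhhvh'
Compare pairs: s[0]='h' vs s[5]='h' (match), s[1]='v' vs s[4]='v' (match), s[2]='h' vs s[3]='h' (match)
Palindrome: Yes


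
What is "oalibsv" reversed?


Input string: 'oalibsv'
Operation: reverse character order
Original order: 'o' -> 'a' -> 'l' -> 'i' -> 'b' -> 's' -> 'v'
Reversed order: 'v' -> 's' -> 'b' -> 'i' -> 'l' -> 'a' -> 'o'
Result: vsbilao


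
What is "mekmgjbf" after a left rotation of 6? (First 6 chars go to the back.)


Input: 'mekmgjbf', shift = 6
Operation: split at index 6 and swap parts
Front part s[0:6] = 'mekmgj'
Back part s[6:] = 'bf'
Rotated = back + front = 'bf' + 'mekmgj'
Result: bfmekmgj


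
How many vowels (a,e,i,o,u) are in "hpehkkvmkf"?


Input string: 'hpehkkvmkf'
Operation: count vowels (a, e, i, o, u)
Scan: s[0]='h', s[1]='p', s[2]='e' (vowel), s[3]='h', s[4]='k', s[5]='k', s[6]='v', s[7]='m', s[8]='k', s[9]='f'
Vowels found: 1
Result: 1


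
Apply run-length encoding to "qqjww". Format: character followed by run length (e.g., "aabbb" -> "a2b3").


Input: 'qqjww'
Operation: identify consecutive runs
Runs: 'qq' -> q2, 'j' -> j1, 'ww' -> w2
Encoded: q2j1w2


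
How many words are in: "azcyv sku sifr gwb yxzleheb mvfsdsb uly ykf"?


Input string: 'azcyv sku sifr gwb yxzleheb mvfsdsb uly ykf'
Operation: split by spaces
Words found: 'azcyv', 'sku', 'sifr', 'gwb', 'yxzleheb', 'mvfsdsb', 'uly', 'ykf'
Word count: 8


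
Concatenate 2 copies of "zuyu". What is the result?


Input string: 'zuyu'
Operation: repeat 2 times
Concatenation: 'zuyu' + 'zuyu'
Result: zuyuzuyu


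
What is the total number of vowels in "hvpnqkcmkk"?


Input string: 'hvpnqkcmkk'
Operation: count vowels (a, e, i, o, u)
Scan: s[0]='h', s[1]='v', s[2]='p', s[3]='n', s[4]='q', s[5]='k', s[6]='c', s[7]='m', s[8]='k', s[9]='k'
Vowels found: 0
Result: 0
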